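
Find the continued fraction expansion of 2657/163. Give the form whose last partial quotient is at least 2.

[16; 3, 3, 16]

2657 = 16*163 + 49
163 = 3*49 + 16
49 = 3*16 + 1
16 = 16*1 + 0  (stop)
So 2657/163 = [16; 3, 3, 16].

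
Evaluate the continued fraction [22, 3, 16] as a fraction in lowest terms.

1094/49

Using pₖ = aₖpₖ₋₁ + pₖ₋₂ and qₖ = aₖqₖ₋₁ + qₖ₋₂:
  k=0: a=22, p=22, q=1
  k=1: a=3, p=67, q=3
  k=2: a=16, p=1094, q=49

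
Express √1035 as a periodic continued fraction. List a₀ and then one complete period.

[32; 5, 1, 5, 64]

a₀ = ⌊√1035⌋ = 32.
With m₀=0, d₀=1 and mₖ₊₁ = dₖaₖ − mₖ, dₖ₊₁ = (n − mₖ₊₁²)/dₖ, aₖ₊₁ = ⌊(a₀+mₖ₊₁)/dₖ₊₁⌋:
  k=1: m=32, d=11, a=5
  k=2: m=23, d=46, a=1
  k=3: m=23, d=11, a=5
  k=4: m=32, d=1, a=64
d=1 and a=2a₀=64 at k=4, so the next step gives (m, d) = (32, 11) again — its k=1 value — and the period has length 4.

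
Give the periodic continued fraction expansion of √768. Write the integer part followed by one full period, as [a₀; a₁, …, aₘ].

a₀ = ⌊√768⌋ = 27.
With m₀=0, d₀=1 and mₖ₊₁ = dₖaₖ − mₖ, dₖ₊₁ = (n − mₖ₊₁²)/dₖ, aₖ₊₁ = ⌊(a₀+mₖ₊₁)/dₖ₊₁⌋:
  k=1: m=27, d=39, a=1
  k=2: m=12, d=16, a=2
  k=3: m=20, d=23, a=2
  k=4: m=26, d=4, a=13
  k=5: m=26, d=23, a=2
  k=6: m=20, d=16, a=2
  k=7: m=12, d=39, a=1
  k=8: m=27, d=1, a=54
d=1 and a=2a₀=54 at k=8, so the next step gives (m, d) = (27, 39) again — its k=1 value — and the period has length 8.

[27; 1, 2, 2, 13, 2, 2, 1, 54]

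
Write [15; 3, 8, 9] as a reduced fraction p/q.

3493/228

Using pₖ = aₖpₖ₋₁ + pₖ₋₂ and qₖ = aₖqₖ₋₁ + qₖ₋₂:
  k=0: a=15, p=15, q=1
  k=1: a=3, p=46, q=3
  k=2: a=8, p=383, q=25
  k=3: a=9, p=3493, q=228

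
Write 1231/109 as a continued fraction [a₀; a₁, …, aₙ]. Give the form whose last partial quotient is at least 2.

1231 = 11*109 + 32
109 = 3*32 + 13
32 = 2*13 + 6
13 = 2*6 + 1
6 = 6*1 + 0  (stop)
So 1231/109 = [11; 3, 2, 2, 6].

[11; 3, 2, 2, 6]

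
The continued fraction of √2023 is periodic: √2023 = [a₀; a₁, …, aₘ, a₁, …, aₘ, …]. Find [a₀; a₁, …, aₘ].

[44; 1, 43, 1, 88]

a₀ = ⌊√2023⌋ = 44.
With m₀=0, d₀=1 and mₖ₊₁ = dₖaₖ − mₖ, dₖ₊₁ = (n − mₖ₊₁²)/dₖ, aₖ₊₁ = ⌊(a₀+mₖ₊₁)/dₖ₊₁⌋:
  k=1: m=44, d=87, a=1
  k=2: m=43, d=2, a=43
  k=3: m=43, d=87, a=1
  k=4: m=44, d=1, a=88
d=1 and a=2a₀=88 at k=4, so the next step gives (m, d) = (44, 87) again — its k=1 value — and the period has length 4.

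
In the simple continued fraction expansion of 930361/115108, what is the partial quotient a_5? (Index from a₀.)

6

930361 = 8·115108 + 9497   →  a_0 = 8
115108 = 12·9497 + 1144   →  a_1 = 12
9497 = 8·1144 + 345   →  a_2 = 8
1144 = 3·345 + 109   →  a_3 = 3
345 = 3·109 + 18   →  a_4 = 3
109 = 6·18 + 1   →  a_5 = 6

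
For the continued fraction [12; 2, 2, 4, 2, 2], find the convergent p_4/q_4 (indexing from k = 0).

Using pₖ = aₖpₖ₋₁ + pₖ₋₂, qₖ = aₖqₖ₋₁ + qₖ₋₂ (with p₋₁=1, p₋₂=0, q₋₁=0, q₋₂=1):
  k=0: a=12, p=12, q=1
  k=1: a=2, p=25, q=2
  k=2: a=2, p=62, q=5
  k=3: a=4, p=273, q=22
  k=4: a=2, p=608, q=49

608/49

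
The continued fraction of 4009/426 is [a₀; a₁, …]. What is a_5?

4009 = 9·426 + 175   →  a_0 = 9
426 = 2·175 + 76   →  a_1 = 2
175 = 2·76 + 23   →  a_2 = 2
76 = 3·23 + 7   →  a_3 = 3
23 = 3·7 + 2   →  a_4 = 3
7 = 3·2 + 1   →  a_5 = 3

3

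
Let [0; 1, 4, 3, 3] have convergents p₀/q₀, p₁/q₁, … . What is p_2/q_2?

Using pₖ = aₖpₖ₋₁ + pₖ₋₂, qₖ = aₖqₖ₋₁ + qₖ₋₂ (with p₋₁=1, p₋₂=0, q₋₁=0, q₋₂=1):
  k=0: a=0, p=0, q=1
  k=1: a=1, p=1, q=1
  k=2: a=4, p=4, q=5

4/5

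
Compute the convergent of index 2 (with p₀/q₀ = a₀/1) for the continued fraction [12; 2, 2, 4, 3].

62/5

Using pₖ = aₖpₖ₋₁ + pₖ₋₂, qₖ = aₖqₖ₋₁ + qₖ₋₂ (with p₋₁=1, p₋₂=0, q₋₁=0, q₋₂=1):
  k=0: a=12, p=12, q=1
  k=1: a=2, p=25, q=2
  k=2: a=2, p=62, q=5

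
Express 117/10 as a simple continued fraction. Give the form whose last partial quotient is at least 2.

117 = 11×10 + 7
10 = 1×7 + 3
7 = 2×3 + 1
3 = 3×1 + 0  (stop)
So 117/10 = [11; 1, 2, 3].

[11; 1, 2, 3]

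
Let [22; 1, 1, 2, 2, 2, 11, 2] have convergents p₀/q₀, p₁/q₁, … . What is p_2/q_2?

45/2

Using pₖ = aₖpₖ₋₁ + pₖ₋₂, qₖ = aₖqₖ₋₁ + qₖ₋₂ (with p₋₁=1, p₋₂=0, q₋₁=0, q₋₂=1):
  k=0: a=22, p=22, q=1
  k=1: a=1, p=23, q=1
  k=2: a=1, p=45, q=2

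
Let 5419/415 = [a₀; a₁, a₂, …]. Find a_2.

5419 = 13·415 + 24   →  a_0 = 13
415 = 17·24 + 7   →  a_1 = 17
24 = 3·7 + 3   →  a_2 = 3

3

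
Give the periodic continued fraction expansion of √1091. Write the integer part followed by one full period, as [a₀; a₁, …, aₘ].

[33; 33, 66]

a₀ = ⌊√1091⌋ = 33.
With m₀=0, d₀=1 and mₖ₊₁ = dₖaₖ − mₖ, dₖ₊₁ = (n − mₖ₊₁²)/dₖ, aₖ₊₁ = ⌊(a₀+mₖ₊₁)/dₖ₊₁⌋:
  k=1: m=33, d=2, a=33
  k=2: m=33, d=1, a=66
d=1 and a=2a₀=66 at k=2, so the next step gives (m, d) = (33, 2) again — its k=1 value — and the period has length 2.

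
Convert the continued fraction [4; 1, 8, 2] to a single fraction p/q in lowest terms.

Using pₖ = aₖpₖ₋₁ + pₖ₋₂ and qₖ = aₖqₖ₋₁ + qₖ₋₂:
  k=0: a=4, p=4, q=1
  k=1: a=1, p=5, q=1
  k=2: a=8, p=44, q=9
  k=3: a=2, p=93, q=19

93/19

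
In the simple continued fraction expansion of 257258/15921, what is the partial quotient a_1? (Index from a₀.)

257258 = 16·15921 + 2522   →  a_0 = 16
15921 = 6·2522 + 789   →  a_1 = 6

6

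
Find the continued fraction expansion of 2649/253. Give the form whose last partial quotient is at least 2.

[10; 2, 7, 1, 14]

2649 = 10×253 + 119
253 = 2×119 + 15
119 = 7×15 + 14
15 = 1×14 + 1
14 = 14×1 + 0  (stop)
So 2649/253 = [10; 2, 7, 1, 14].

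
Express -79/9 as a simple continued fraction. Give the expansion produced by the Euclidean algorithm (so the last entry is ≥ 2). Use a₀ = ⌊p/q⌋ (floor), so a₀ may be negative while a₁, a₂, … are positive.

[-9; 4, 2]

-79 = -9×9 + 2
9 = 4×2 + 1
2 = 2×1 + 0  (stop)
So -79/9 = [-9; 4, 2].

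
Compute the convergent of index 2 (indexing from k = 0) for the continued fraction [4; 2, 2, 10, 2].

22/5

Using pₖ = aₖpₖ₋₁ + pₖ₋₂, qₖ = aₖqₖ₋₁ + qₖ₋₂ (with p₋₁=1, p₋₂=0, q₋₁=0, q₋₂=1):
  k=0: a=4, p=4, q=1
  k=1: a=2, p=9, q=2
  k=2: a=2, p=22, q=5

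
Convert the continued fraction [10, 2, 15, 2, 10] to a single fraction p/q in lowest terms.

7035/671

Fold from the inside: start with 10/1.
  2 + 1/10 = 21/10
  15 + 10/21 = 325/21
  2 + 21/325 = 671/325
  10 + 325/671 = 7035/671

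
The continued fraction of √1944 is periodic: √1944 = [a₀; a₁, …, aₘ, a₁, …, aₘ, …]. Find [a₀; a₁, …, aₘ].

a₀ = ⌊√1944⌋ = 44.
With m₀=0, d₀=1 and mₖ₊₁ = dₖaₖ − mₖ, dₖ₊₁ = (n − mₖ₊₁²)/dₖ, aₖ₊₁ = ⌊(a₀+mₖ₊₁)/dₖ₊₁⌋:
  k=1: m=44, d=8, a=11
  k=2: m=44, d=1, a=88
d=1 and a=2a₀=88 at k=2, so the next step gives (m, d) = (44, 8) again — its k=1 value — and the period has length 2.

[44; 11, 88]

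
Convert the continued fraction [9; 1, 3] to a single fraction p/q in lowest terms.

39/4

Fold from the inside: start with 3/1.
  1 + 1/3 = 4/3
  9 + 3/4 = 39/4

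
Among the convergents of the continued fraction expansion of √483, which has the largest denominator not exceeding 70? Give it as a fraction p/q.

967/44

√483 = [21; 1, 42, …] (period length 2).
Convergents:
  p_0/q_0 = 21/1
  p_1/q_1 = 22/1
  p_2/q_2 = 945/43
  p_3/q_3 = 967/44
  p_4/q_4 = 41559/1891
q_3 = 44 ≤ 70 < 1891 = q_4, so the answer is 967/44.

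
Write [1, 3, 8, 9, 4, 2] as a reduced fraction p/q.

Fold from the inside: start with 2/1.
  4 + 1/2 = 9/2
  9 + 2/9 = 83/9
  8 + 9/83 = 673/83
  3 + 83/673 = 2102/673
  1 + 673/2102 = 2775/2102

2775/2102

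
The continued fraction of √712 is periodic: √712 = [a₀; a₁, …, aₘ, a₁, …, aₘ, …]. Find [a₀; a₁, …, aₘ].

a₀ = ⌊√712⌋ = 26.
With m₀=0, d₀=1 and mₖ₊₁ = dₖaₖ − mₖ, dₖ₊₁ = (n − mₖ₊₁²)/dₖ, aₖ₊₁ = ⌊(a₀+mₖ₊₁)/dₖ₊₁⌋:
  k=1: m=26, d=36, a=1
  k=2: m=10, d=17, a=2
  k=3: m=24, d=8, a=6
  k=4: m=24, d=17, a=2
  k=5: m=10, d=36, a=1
  k=6: m=26, d=1, a=52
d=1 and a=2a₀=52 at k=6, so the next step gives (m, d) = (26, 36) again — its k=1 value — and the period has length 6.

[26; 1, 2, 6, 2, 1, 52]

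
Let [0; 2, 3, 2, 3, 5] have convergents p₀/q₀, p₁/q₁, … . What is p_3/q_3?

7/16

Using pₖ = aₖpₖ₋₁ + pₖ₋₂, qₖ = aₖqₖ₋₁ + qₖ₋₂ (with p₋₁=1, p₋₂=0, q₋₁=0, q₋₂=1):
  k=0: a=0, p=0, q=1
  k=1: a=2, p=1, q=2
  k=2: a=3, p=3, q=7
  k=3: a=2, p=7, q=16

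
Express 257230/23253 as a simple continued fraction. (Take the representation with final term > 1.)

[11; 16, 14, 3, 16, 2]

257230 = 11·23253 + 1447
23253 = 16·1447 + 101
1447 = 14·101 + 33
101 = 3·33 + 2
33 = 16·2 + 1
2 = 2·1 + 0  (stop)
So 257230/23253 = [11; 16, 14, 3, 16, 2].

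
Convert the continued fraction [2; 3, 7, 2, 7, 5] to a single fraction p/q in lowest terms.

4179/1802

Using pₖ = aₖpₖ₋₁ + pₖ₋₂ and qₖ = aₖqₖ₋₁ + qₖ₋₂:
  k=0: a=2, p=2, q=1
  k=1: a=3, p=7, q=3
  k=2: a=7, p=51, q=22
  k=3: a=2, p=109, q=47
  k=4: a=7, p=814, q=351
  k=5: a=5, p=4179, q=1802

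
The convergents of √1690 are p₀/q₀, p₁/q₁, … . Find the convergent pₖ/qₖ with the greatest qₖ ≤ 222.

3001/73

√1690 = [41; 9, 8, 9, 82, …] (period length 4).
Convergents:
  p_0/q_0 = 41/1
  p_1/q_1 = 370/9
  p_2/q_2 = 3001/73
  p_3/q_3 = 27379/666
q_2 = 73 ≤ 222 < 666 = q_3, so the answer is 3001/73.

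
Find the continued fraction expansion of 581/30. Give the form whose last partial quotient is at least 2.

[19; 2, 1, 2, 1, 2]

581 = 19×30 + 11
30 = 2×11 + 8
11 = 1×8 + 3
8 = 2×3 + 2
3 = 1×2 + 1
2 = 2×1 + 0  (stop)
So 581/30 = [19; 2, 1, 2, 1, 2].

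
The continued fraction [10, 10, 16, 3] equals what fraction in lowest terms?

Using pₖ = aₖpₖ₋₁ + pₖ₋₂ and qₖ = aₖqₖ₋₁ + qₖ₋₂:
  k=0: a=10, p=10, q=1
  k=1: a=10, p=101, q=10
  k=2: a=16, p=1626, q=161
  k=3: a=3, p=4979, q=493

4979/493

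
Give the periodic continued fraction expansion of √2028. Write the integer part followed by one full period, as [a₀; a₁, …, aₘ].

a₀ = ⌊√2028⌋ = 45.
With m₀=0, d₀=1 and mₖ₊₁ = dₖaₖ − mₖ, dₖ₊₁ = (n − mₖ₊₁²)/dₖ, aₖ₊₁ = ⌊(a₀+mₖ₊₁)/dₖ₊₁⌋:
  k=1: m=45, d=3, a=30
  k=2: m=45, d=1, a=90
d=1 and a=2a₀=90 at k=2, so the next step gives (m, d) = (45, 3) again — its k=1 value — and the period has length 2.

[45; 30, 90]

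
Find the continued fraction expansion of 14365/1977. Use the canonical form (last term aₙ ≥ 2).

14365 = 7×1977 + 526
1977 = 3×526 + 399
526 = 1×399 + 127
399 = 3×127 + 18
127 = 7×18 + 1
18 = 18×1 + 0  (stop)
So 14365/1977 = [7; 3, 1, 3, 7, 18].

[7; 3, 1, 3, 7, 18]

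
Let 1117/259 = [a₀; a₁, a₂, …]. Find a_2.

1117 = 4·259 + 81   →  a_0 = 4
259 = 3·81 + 16   →  a_1 = 3
81 = 5·16 + 1   →  a_2 = 5

5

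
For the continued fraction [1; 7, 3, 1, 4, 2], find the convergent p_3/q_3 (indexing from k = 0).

33/29

Using pₖ = aₖpₖ₋₁ + pₖ₋₂, qₖ = aₖqₖ₋₁ + qₖ₋₂ (with p₋₁=1, p₋₂=0, q₋₁=0, q₋₂=1):
  k=0: a=1, p=1, q=1
  k=1: a=7, p=8, q=7
  k=2: a=3, p=25, q=22
  k=3: a=1, p=33, q=29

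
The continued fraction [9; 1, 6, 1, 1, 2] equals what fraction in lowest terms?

Fold from the inside: start with 2/1.
  1 + 1/2 = 3/2
  1 + 2/3 = 5/3
  6 + 3/5 = 33/5
  1 + 5/33 = 38/33
  9 + 33/38 = 375/38

375/38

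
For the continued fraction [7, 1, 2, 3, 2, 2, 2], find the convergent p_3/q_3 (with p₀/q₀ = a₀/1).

Using pₖ = aₖpₖ₋₁ + pₖ₋₂, qₖ = aₖqₖ₋₁ + qₖ₋₂ (with p₋₁=1, p₋₂=0, q₋₁=0, q₋₂=1):
  k=0: a=7, p=7, q=1
  k=1: a=1, p=8, q=1
  k=2: a=2, p=23, q=3
  k=3: a=3, p=77, q=10

77/10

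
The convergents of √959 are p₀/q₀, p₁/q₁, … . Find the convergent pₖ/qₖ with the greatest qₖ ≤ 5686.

√959 = [30; 1, 29, 1, 60, …] (period length 4).
Convergents:
  p_0/q_0 = 30/1
  p_1/q_1 = 31/1
  p_2/q_2 = 929/30
  p_3/q_3 = 960/31
  p_4/q_4 = 58529/1890
  p_5/q_5 = 59489/1921
  p_6/q_6 = 1783710/57599
q_5 = 1921 ≤ 5686 < 57599 = q_6, so the answer is 59489/1921.

59489/1921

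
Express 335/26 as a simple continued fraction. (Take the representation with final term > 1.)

[12; 1, 7, 1, 2]

335 = 12*26 + 23
26 = 1*23 + 3
23 = 7*3 + 2
3 = 1*2 + 1
2 = 2*1 + 0  (stop)
So 335/26 = [12; 1, 7, 1, 2].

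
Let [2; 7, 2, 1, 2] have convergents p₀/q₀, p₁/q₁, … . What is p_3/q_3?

47/22

Using pₖ = aₖpₖ₋₁ + pₖ₋₂, qₖ = aₖqₖ₋₁ + qₖ₋₂ (with p₋₁=1, p₋₂=0, q₋₁=0, q₋₂=1):
  k=0: a=2, p=2, q=1
  k=1: a=7, p=15, q=7
  k=2: a=2, p=32, q=15
  k=3: a=1, p=47, q=22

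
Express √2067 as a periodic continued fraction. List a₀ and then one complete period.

[45; 2, 6, 2, 90]

a₀ = ⌊√2067⌋ = 45.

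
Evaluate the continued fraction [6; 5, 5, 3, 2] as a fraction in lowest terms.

Fold from the inside: start with 2/1.
  3 + 1/2 = 7/2
  5 + 2/7 = 37/7
  5 + 7/37 = 192/37
  6 + 37/192 = 1189/192

1189/192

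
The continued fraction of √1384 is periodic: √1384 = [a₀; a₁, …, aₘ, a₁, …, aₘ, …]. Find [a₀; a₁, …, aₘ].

[37; 4, 1, 17, 1, 4, 74]

a₀ = ⌊√1384⌋ = 37.
With m₀=0, d₀=1 and mₖ₊₁ = dₖaₖ − mₖ, dₖ₊₁ = (n − mₖ₊₁²)/dₖ, aₖ₊₁ = ⌊(a₀+mₖ₊₁)/dₖ₊₁⌋:
  k=1: m=37, d=15, a=4
  k=2: m=23, d=57, a=1
  k=3: m=34, d=4, a=17
  k=4: m=34, d=57, a=1
  k=5: m=23, d=15, a=4
  k=6: m=37, d=1, a=74
d=1 and a=2a₀=74 at k=6, so the next step gives (m, d) = (37, 15) again — its k=1 value — and the period has length 6.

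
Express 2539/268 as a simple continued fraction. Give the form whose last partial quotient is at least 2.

[9; 2, 9, 14]

2539 = 9×268 + 127
268 = 2×127 + 14
127 = 9×14 + 1
14 = 14×1 + 0  (stop)
So 2539/268 = [9; 2, 9, 14].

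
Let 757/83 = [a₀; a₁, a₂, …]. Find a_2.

3

757 = 9·83 + 10   →  a_0 = 9
83 = 8·10 + 3   →  a_1 = 8
10 = 3·3 + 1   →  a_2 = 3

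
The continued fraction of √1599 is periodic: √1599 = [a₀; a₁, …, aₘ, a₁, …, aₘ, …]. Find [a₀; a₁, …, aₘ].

a₀ = ⌊√1599⌋ = 39.
With m₀=0, d₀=1 and mₖ₊₁ = dₖaₖ − mₖ, dₖ₊₁ = (n − mₖ₊₁²)/dₖ, aₖ₊₁ = ⌊(a₀+mₖ₊₁)/dₖ₊₁⌋:
  k=1: m=39, d=78, a=1
  k=2: m=39, d=1, a=78
d=1 and a=2a₀=78 at k=2, so the next step gives (m, d) = (39, 78) again — its k=1 value — and the period has length 2.

[39; 1, 78]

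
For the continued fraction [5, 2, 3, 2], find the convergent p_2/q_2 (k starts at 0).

Using pₖ = aₖpₖ₋₁ + pₖ₋₂, qₖ = aₖqₖ₋₁ + qₖ₋₂ (with p₋₁=1, p₋₂=0, q₋₁=0, q₋₂=1):
  k=0: a=5, p=5, q=1
  k=1: a=2, p=11, q=2
  k=2: a=3, p=38, q=7

38/7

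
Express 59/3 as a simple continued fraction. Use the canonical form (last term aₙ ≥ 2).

59 = 19·3 + 2
3 = 1·2 + 1
2 = 2·1 + 0  (stop)
So 59/3 = [19; 1, 2].

[19; 1, 2]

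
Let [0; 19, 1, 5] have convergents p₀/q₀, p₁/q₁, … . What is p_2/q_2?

1/20

Using pₖ = aₖpₖ₋₁ + pₖ₋₂, qₖ = aₖqₖ₋₁ + qₖ₋₂ (with p₋₁=1, p₋₂=0, q₋₁=0, q₋₂=1):
  k=0: a=0, p=0, q=1
  k=1: a=19, p=1, q=19
  k=2: a=1, p=1, q=20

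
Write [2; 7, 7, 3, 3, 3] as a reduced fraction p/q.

3681/1720

Using pₖ = aₖpₖ₋₁ + pₖ₋₂ and qₖ = aₖqₖ₋₁ + qₖ₋₂:
  k=0: a=2, p=2, q=1
  k=1: a=7, p=15, q=7
  k=2: a=7, p=107, q=50
  k=3: a=3, p=336, q=157
  k=4: a=3, p=1115, q=521
  k=5: a=3, p=3681, q=1720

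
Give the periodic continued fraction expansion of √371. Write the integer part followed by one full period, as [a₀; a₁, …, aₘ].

[19; 3, 1, 4, 1, 3, 38]

a₀ = ⌊√371⌋ = 19.
With m₀=0, d₀=1 and mₖ₊₁ = dₖaₖ − mₖ, dₖ₊₁ = (n − mₖ₊₁²)/dₖ, aₖ₊₁ = ⌊(a₀+mₖ₊₁)/dₖ₊₁⌋:
  k=1: m=19, d=10, a=3
  k=2: m=11, d=25, a=1
  k=3: m=14, d=7, a=4
  k=4: m=14, d=25, a=1
  k=5: m=11, d=10, a=3
  k=6: m=19, d=1, a=38
d=1 and a=2a₀=38 at k=6, so the next step gives (m, d) = (19, 10) again — its k=1 value — and the period has length 6.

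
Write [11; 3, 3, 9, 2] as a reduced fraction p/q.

2215/196

Fold from the inside: start with 2/1.
  9 + 1/2 = 19/2
  3 + 2/19 = 59/19
  3 + 19/59 = 196/59
  11 + 59/196 = 2215/196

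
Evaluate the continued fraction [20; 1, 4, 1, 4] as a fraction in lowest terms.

Fold from the inside: start with 4/1.
  1 + 1/4 = 5/4
  4 + 4/5 = 24/5
  1 + 5/24 = 29/24
  20 + 24/29 = 604/29

604/29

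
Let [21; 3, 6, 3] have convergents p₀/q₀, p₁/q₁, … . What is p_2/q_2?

405/19

Using pₖ = aₖpₖ₋₁ + pₖ₋₂, qₖ = aₖqₖ₋₁ + qₖ₋₂ (with p₋₁=1, p₋₂=0, q₋₁=0, q₋₂=1):
  k=0: a=21, p=21, q=1
  k=1: a=3, p=64, q=3
  k=2: a=6, p=405, q=19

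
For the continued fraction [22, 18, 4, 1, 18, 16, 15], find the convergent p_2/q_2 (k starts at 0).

1610/73

Using pₖ = aₖpₖ₋₁ + pₖ₋₂, qₖ = aₖqₖ₋₁ + qₖ₋₂ (with p₋₁=1, p₋₂=0, q₋₁=0, q₋₂=1):
  k=0: a=22, p=22, q=1
  k=1: a=18, p=397, q=18
  k=2: a=4, p=1610, q=73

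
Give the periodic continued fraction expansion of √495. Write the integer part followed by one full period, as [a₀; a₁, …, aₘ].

[22; 4, 44]

a₀ = ⌊√495⌋ = 22.
With m₀=0, d₀=1 and mₖ₊₁ = dₖaₖ − mₖ, dₖ₊₁ = (n − mₖ₊₁²)/dₖ, aₖ₊₁ = ⌊(a₀+mₖ₊₁)/dₖ₊₁⌋:
  k=1: m=22, d=11, a=4
  k=2: m=22, d=1, a=44
d=1 and a=2a₀=44 at k=2, so the next step gives (m, d) = (22, 11) again — its k=1 value — and the period has length 2.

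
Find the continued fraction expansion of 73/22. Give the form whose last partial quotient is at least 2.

[3; 3, 7]

73 = 3×22 + 7
22 = 3×7 + 1
7 = 7×1 + 0  (stop)
So 73/22 = [3; 3, 7].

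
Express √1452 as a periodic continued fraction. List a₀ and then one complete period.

a₀ = ⌊√1452⌋ = 38.
With m₀=0, d₀=1 and mₖ₊₁ = dₖaₖ − mₖ, dₖ₊₁ = (n − mₖ₊₁²)/dₖ, aₖ₊₁ = ⌊(a₀+mₖ₊₁)/dₖ₊₁⌋:
  k=1: m=38, d=8, a=9
  k=2: m=34, d=37, a=1
  k=3: m=3, d=39, a=1
  k=4: m=36, d=4, a=18
  k=5: m=36, d=39, a=1
  k=6: m=3, d=37, a=1
  k=7: m=34, d=8, a=9
  k=8: m=38, d=1, a=76
d=1 and a=2a₀=76 at k=8, so the next step gives (m, d) = (38, 8) again — its k=1 value — and the period has length 8.

[38; 9, 1, 1, 18, 1, 1, 9, 76]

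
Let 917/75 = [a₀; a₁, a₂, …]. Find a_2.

917 = 12·75 + 17   →  a_0 = 12
75 = 4·17 + 7   →  a_1 = 4
17 = 2·7 + 3   →  a_2 = 2

2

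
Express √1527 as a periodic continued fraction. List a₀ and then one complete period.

[39; 13, 78]

a₀ = ⌊√1527⌋ = 39.
With m₀=0, d₀=1 and mₖ₊₁ = dₖaₖ − mₖ, dₖ₊₁ = (n − mₖ₊₁²)/dₖ, aₖ₊₁ = ⌊(a₀+mₖ₊₁)/dₖ₊₁⌋:
  k=1: m=39, d=6, a=13
  k=2: m=39, d=1, a=78
d=1 and a=2a₀=78 at k=2, so the next step gives (m, d) = (39, 6) again — its k=1 value — and the period has length 2.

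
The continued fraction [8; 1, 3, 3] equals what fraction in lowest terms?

Using pₖ = aₖpₖ₋₁ + pₖ₋₂ and qₖ = aₖqₖ₋₁ + qₖ₋₂:
  k=0: a=8, p=8, q=1
  k=1: a=1, p=9, q=1
  k=2: a=3, p=35, q=4
  k=3: a=3, p=114, q=13

114/13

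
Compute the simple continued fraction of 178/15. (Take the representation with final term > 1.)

178 = 11·15 + 13
15 = 1·13 + 2
13 = 6·2 + 1
2 = 2·1 + 0  (stop)
So 178/15 = [11; 1, 6, 2].

[11; 1, 6, 2]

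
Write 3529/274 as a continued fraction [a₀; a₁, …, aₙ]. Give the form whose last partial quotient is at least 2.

[12; 1, 7, 3, 3, 3]

3529 = 12·274 + 241
274 = 1·241 + 33
241 = 7·33 + 10
33 = 3·10 + 3
10 = 3·3 + 1
3 = 3·1 + 0  (stop)
So 3529/274 = [12; 1, 7, 3, 3, 3].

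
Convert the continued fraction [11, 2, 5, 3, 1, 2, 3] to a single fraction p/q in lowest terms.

4892/427

Using pₖ = aₖpₖ₋₁ + pₖ₋₂ and qₖ = aₖqₖ₋₁ + qₖ₋₂:
  k=0: a=11, p=11, q=1
  k=1: a=2, p=23, q=2
  k=2: a=5, p=126, q=11
  k=3: a=3, p=401, q=35
  k=4: a=1, p=527, q=46
  k=5: a=2, p=1455, q=127
  k=6: a=3, p=4892, q=427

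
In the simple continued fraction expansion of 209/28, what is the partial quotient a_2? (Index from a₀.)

209 = 7·28 + 13   →  a_0 = 7
28 = 2·13 + 2   →  a_1 = 2
13 = 6·2 + 1   →  a_2 = 6

6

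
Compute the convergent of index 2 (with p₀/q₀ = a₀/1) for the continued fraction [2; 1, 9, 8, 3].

29/10

Using pₖ = aₖpₖ₋₁ + pₖ₋₂, qₖ = aₖqₖ₋₁ + qₖ₋₂ (with p₋₁=1, p₋₂=0, q₋₁=0, q₋₂=1):
  k=0: a=2, p=2, q=1
  k=1: a=1, p=3, q=1
  k=2: a=9, p=29, q=10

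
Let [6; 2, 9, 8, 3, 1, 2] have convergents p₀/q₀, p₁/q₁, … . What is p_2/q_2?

Using pₖ = aₖpₖ₋₁ + pₖ₋₂, qₖ = aₖqₖ₋₁ + qₖ₋₂ (with p₋₁=1, p₋₂=0, q₋₁=0, q₋₂=1):
  k=0: a=6, p=6, q=1
  k=1: a=2, p=13, q=2
  k=2: a=9, p=123, q=19

123/19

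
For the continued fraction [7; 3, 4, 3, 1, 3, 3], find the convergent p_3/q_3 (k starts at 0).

307/42

Using pₖ = aₖpₖ₋₁ + pₖ₋₂, qₖ = aₖqₖ₋₁ + qₖ₋₂ (with p₋₁=1, p₋₂=0, q₋₁=0, q₋₂=1):
  k=0: a=7, p=7, q=1
  k=1: a=3, p=22, q=3
  k=2: a=4, p=95, q=13
  k=3: a=3, p=307, q=42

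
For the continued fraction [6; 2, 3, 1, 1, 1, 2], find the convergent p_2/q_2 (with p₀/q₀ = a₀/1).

Using pₖ = aₖpₖ₋₁ + pₖ₋₂, qₖ = aₖqₖ₋₁ + qₖ₋₂ (with p₋₁=1, p₋₂=0, q₋₁=0, q₋₂=1):
  k=0: a=6, p=6, q=1
  k=1: a=2, p=13, q=2
  k=2: a=3, p=45, q=7

45/7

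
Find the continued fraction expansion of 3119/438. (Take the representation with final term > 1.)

[7; 8, 3, 1, 3, 1, 2]

3119 = 7×438 + 53
438 = 8×53 + 14
53 = 3×14 + 11
14 = 1×11 + 3
11 = 3×3 + 2
3 = 1×2 + 1
2 = 2×1 + 0  (stop)
So 3119/438 = [7; 8, 3, 1, 3, 1, 2].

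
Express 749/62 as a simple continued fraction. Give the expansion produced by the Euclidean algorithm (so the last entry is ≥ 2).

749 = 12*62 + 5
62 = 12*5 + 2
5 = 2*2 + 1
2 = 2*1 + 0  (stop)
So 749/62 = [12; 12, 2, 2].

[12; 12, 2, 2]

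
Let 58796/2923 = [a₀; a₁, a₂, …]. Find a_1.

8

58796 = 20·2923 + 336   →  a_0 = 20
2923 = 8·336 + 235   →  a_1 = 8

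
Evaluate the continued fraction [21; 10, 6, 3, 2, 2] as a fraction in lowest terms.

Fold from the inside: start with 2/1.
  2 + 1/2 = 5/2
  3 + 2/5 = 17/5
  6 + 5/17 = 107/17
  10 + 17/107 = 1087/107
  21 + 107/1087 = 22934/1087

22934/1087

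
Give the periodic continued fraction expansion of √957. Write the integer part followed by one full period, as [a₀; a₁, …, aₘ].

[30; 1, 14, 2, 14, 1, 60]

a₀ = ⌊√957⌋ = 30.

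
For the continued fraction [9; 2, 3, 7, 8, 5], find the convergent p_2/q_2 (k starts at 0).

Using pₖ = aₖpₖ₋₁ + pₖ₋₂, qₖ = aₖqₖ₋₁ + qₖ₋₂ (with p₋₁=1, p₋₂=0, q₋₁=0, q₋₂=1):
  k=0: a=9, p=9, q=1
  k=1: a=2, p=19, q=2
  k=2: a=3, p=66, q=7

66/7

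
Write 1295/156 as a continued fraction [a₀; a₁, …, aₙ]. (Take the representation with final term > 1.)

1295 = 8×156 + 47
156 = 3×47 + 15
47 = 3×15 + 2
15 = 7×2 + 1
2 = 2×1 + 0  (stop)
So 1295/156 = [8; 3, 3, 7, 2].

[8; 3, 3, 7, 2]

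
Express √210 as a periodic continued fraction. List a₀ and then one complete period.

[14; 2, 28]

a₀ = ⌊√210⌋ = 14.
With m₀=0, d₀=1 and mₖ₊₁ = dₖaₖ − mₖ, dₖ₊₁ = (n − mₖ₊₁²)/dₖ, aₖ₊₁ = ⌊(a₀+mₖ₊₁)/dₖ₊₁⌋:
  k=1: m=14, d=14, a=2
  k=2: m=14, d=1, a=28
d=1 and a=2a₀=28 at k=2, so the next step gives (m, d) = (14, 14) again — its k=1 value — and the period has length 2.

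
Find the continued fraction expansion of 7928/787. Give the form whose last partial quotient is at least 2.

[10; 13, 1, 1, 3, 8]

7928 = 10*787 + 58
787 = 13*58 + 33
58 = 1*33 + 25
33 = 1*25 + 8
25 = 3*8 + 1
8 = 8*1 + 0  (stop)
So 7928/787 = [10; 13, 1, 1, 3, 8].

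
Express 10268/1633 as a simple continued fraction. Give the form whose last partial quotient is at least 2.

10268 = 6·1633 + 470
1633 = 3·470 + 223
470 = 2·223 + 24
223 = 9·24 + 7
24 = 3·7 + 3
7 = 2·3 + 1
3 = 3·1 + 0  (stop)
So 10268/1633 = [6; 3, 2, 9, 3, 2, 3].

[6; 3, 2, 9, 3, 2, 3]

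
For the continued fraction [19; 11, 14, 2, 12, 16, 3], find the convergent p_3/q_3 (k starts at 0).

Using pₖ = aₖpₖ₋₁ + pₖ₋₂, qₖ = aₖqₖ₋₁ + qₖ₋₂ (with p₋₁=1, p₋₂=0, q₋₁=0, q₋₂=1):
  k=0: a=19, p=19, q=1
  k=1: a=11, p=210, q=11
  k=2: a=14, p=2959, q=155
  k=3: a=2, p=6128, q=321

6128/321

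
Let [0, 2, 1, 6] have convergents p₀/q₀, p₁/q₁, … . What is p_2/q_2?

1/3

Using pₖ = aₖpₖ₋₁ + pₖ₋₂, qₖ = aₖqₖ₋₁ + qₖ₋₂ (with p₋₁=1, p₋₂=0, q₋₁=0, q₋₂=1):
  k=0: a=0, p=0, q=1
  k=1: a=2, p=1, q=2
  k=2: a=1, p=1, q=3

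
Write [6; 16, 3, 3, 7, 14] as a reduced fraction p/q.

101970/16823

Using pₖ = aₖpₖ₋₁ + pₖ₋₂ and qₖ = aₖqₖ₋₁ + qₖ₋₂:
  k=0: a=6, p=6, q=1
  k=1: a=16, p=97, q=16
  k=2: a=3, p=297, q=49
  k=3: a=3, p=988, q=163
  k=4: a=7, p=7213, q=1190
  k=5: a=14, p=101970, q=16823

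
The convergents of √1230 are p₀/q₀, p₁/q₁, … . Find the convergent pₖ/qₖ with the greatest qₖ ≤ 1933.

√1230 = [35; 14, 70, …] (period length 2).
Convergents:
  p_0/q_0 = 35/1
  p_1/q_1 = 491/14
  p_2/q_2 = 34405/981
  p_3/q_3 = 482161/13748
q_2 = 981 ≤ 1933 < 13748 = q_3, so the answer is 34405/981.

34405/981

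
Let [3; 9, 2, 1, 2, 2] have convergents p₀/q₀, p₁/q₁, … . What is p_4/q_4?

Using pₖ = aₖpₖ₋₁ + pₖ₋₂, qₖ = aₖqₖ₋₁ + qₖ₋₂ (with p₋₁=1, p₋₂=0, q₋₁=0, q₋₂=1):
  k=0: a=3, p=3, q=1
  k=1: a=9, p=28, q=9
  k=2: a=2, p=59, q=19
  k=3: a=1, p=87, q=28
  k=4: a=2, p=233, q=75

233/75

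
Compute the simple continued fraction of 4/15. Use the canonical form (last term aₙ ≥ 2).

[0; 3, 1, 3]

4 = 0·15 + 4
15 = 3·4 + 3
4 = 1·3 + 1
3 = 3·1 + 0  (stop)
So 4/15 = [0; 3, 1, 3].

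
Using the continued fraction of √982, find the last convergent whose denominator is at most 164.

2977/95

√982 = [31; 2, 1, 30, 1, 2, 62, …] (period length 6).
Convergents:
  p_0/q_0 = 31/1
  p_1/q_1 = 63/2
  p_2/q_2 = 94/3
  p_3/q_3 = 2883/92
  p_4/q_4 = 2977/95
  p_5/q_5 = 8837/282
q_4 = 95 ≤ 164 < 282 = q_5, so the answer is 2977/95.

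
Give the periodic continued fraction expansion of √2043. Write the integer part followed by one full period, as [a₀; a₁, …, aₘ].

[45; 5, 90]

a₀ = ⌊√2043⌋ = 45.
With m₀=0, d₀=1 and mₖ₊₁ = dₖaₖ − mₖ, dₖ₊₁ = (n − mₖ₊₁²)/dₖ, aₖ₊₁ = ⌊(a₀+mₖ₊₁)/dₖ₊₁⌋:
  k=1: m=45, d=18, a=5
  k=2: m=45, d=1, a=90
d=1 and a=2a₀=90 at k=2, so the next step gives (m, d) = (45, 18) again — its k=1 value — and the period has length 2.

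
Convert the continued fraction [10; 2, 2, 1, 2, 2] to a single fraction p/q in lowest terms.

Using pₖ = aₖpₖ₋₁ + pₖ₋₂ and qₖ = aₖqₖ₋₁ + qₖ₋₂:
  k=0: a=10, p=10, q=1
  k=1: a=2, p=21, q=2
  k=2: a=2, p=52, q=5
  k=3: a=1, p=73, q=7
  k=4: a=2, p=198, q=19
  k=5: a=2, p=469, q=45

469/45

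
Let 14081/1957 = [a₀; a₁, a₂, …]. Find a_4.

14081 = 7·1957 + 382   →  a_0 = 7
1957 = 5·382 + 47   →  a_1 = 5
382 = 8·47 + 6   →  a_2 = 8
47 = 7·6 + 5   →  a_3 = 7
6 = 1·5 + 1   →  a_4 = 1

1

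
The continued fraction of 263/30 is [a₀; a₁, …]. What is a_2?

3

263 = 8·30 + 23   →  a_0 = 8
30 = 1·23 + 7   →  a_1 = 1
23 = 3·7 + 2   →  a_2 = 3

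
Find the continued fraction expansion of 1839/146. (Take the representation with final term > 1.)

1839 = 12*146 + 87
146 = 1*87 + 59
87 = 1*59 + 28
59 = 2*28 + 3
28 = 9*3 + 1
3 = 3*1 + 0  (stop)
So 1839/146 = [12; 1, 1, 2, 9, 3].

[12; 1, 1, 2, 9, 3]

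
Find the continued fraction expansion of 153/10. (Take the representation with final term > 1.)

[15; 3, 3]

153 = 15×10 + 3
10 = 3×3 + 1
3 = 3×1 + 0  (stop)
So 153/10 = [15; 3, 3].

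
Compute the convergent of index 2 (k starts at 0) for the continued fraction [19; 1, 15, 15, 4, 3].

319/16

Using pₖ = aₖpₖ₋₁ + pₖ₋₂, qₖ = aₖqₖ₋₁ + qₖ₋₂ (with p₋₁=1, p₋₂=0, q₋₁=0, q₋₂=1):
  k=0: a=19, p=19, q=1
  k=1: a=1, p=20, q=1
  k=2: a=15, p=319, q=16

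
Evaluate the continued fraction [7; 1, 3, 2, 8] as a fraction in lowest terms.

591/76

Using pₖ = aₖpₖ₋₁ + pₖ₋₂ and qₖ = aₖqₖ₋₁ + qₖ₋₂:
  k=0: a=7, p=7, q=1
  k=1: a=1, p=8, q=1
  k=2: a=3, p=31, q=4
  k=3: a=2, p=70, q=9
  k=4: a=8, p=591, q=76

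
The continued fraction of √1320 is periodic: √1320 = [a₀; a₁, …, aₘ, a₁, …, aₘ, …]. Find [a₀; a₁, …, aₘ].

a₀ = ⌊√1320⌋ = 36.
With m₀=0, d₀=1 and mₖ₊₁ = dₖaₖ − mₖ, dₖ₊₁ = (n − mₖ₊₁²)/dₖ, aₖ₊₁ = ⌊(a₀+mₖ₊₁)/dₖ₊₁⌋:
  k=1: m=36, d=24, a=3
  k=2: m=36, d=1, a=72
d=1 and a=2a₀=72 at k=2, so the next step gives (m, d) = (36, 24) again — its k=1 value — and the period has length 2.

[36; 3, 72]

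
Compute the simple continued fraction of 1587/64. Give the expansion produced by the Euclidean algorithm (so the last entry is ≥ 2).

[24; 1, 3, 1, 12]

1587 = 24×64 + 51
64 = 1×51 + 13
51 = 3×13 + 12
13 = 1×12 + 1
12 = 12×1 + 0  (stop)
So 1587/64 = [24; 1, 3, 1, 12].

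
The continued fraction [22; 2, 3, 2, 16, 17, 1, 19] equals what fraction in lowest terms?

Using pₖ = aₖpₖ₋₁ + pₖ₋₂ and qₖ = aₖqₖ₋₁ + qₖ₋₂:
  k=0: a=22, p=22, q=1
  k=1: a=2, p=45, q=2
  k=2: a=3, p=157, q=7
  k=3: a=2, p=359, q=16
  k=4: a=16, p=5901, q=263
  k=5: a=17, p=100676, q=4487
  k=6: a=1, p=106577, q=4750
  k=7: a=19, p=2125639, q=94737

2125639/94737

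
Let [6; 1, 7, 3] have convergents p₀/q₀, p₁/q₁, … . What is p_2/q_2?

55/8

Using pₖ = aₖpₖ₋₁ + pₖ₋₂, qₖ = aₖqₖ₋₁ + qₖ₋₂ (with p₋₁=1, p₋₂=0, q₋₁=0, q₋₂=1):
  k=0: a=6, p=6, q=1
  k=1: a=1, p=7, q=1
  k=2: a=7, p=55, q=8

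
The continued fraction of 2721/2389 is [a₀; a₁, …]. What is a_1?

7

2721 = 1·2389 + 332   →  a_0 = 1
2389 = 7·332 + 65   →  a_1 = 7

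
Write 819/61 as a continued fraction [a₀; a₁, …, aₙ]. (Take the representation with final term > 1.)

[13; 2, 2, 1, 8]

819 = 13·61 + 26
61 = 2·26 + 9
26 = 2·9 + 8
9 = 1·8 + 1
8 = 8·1 + 0  (stop)
So 819/61 = [13; 2, 2, 1, 8].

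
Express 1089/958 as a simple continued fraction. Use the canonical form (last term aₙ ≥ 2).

[1; 7, 3, 5, 8]

1089 = 1·958 + 131
958 = 7·131 + 41
131 = 3·41 + 8
41 = 5·8 + 1
8 = 8·1 + 0  (stop)
So 1089/958 = [1; 7, 3, 5, 8].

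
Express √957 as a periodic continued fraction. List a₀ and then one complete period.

a₀ = ⌊√957⌋ = 30.
With m₀=0, d₀=1 and mₖ₊₁ = dₖaₖ − mₖ, dₖ₊₁ = (n − mₖ₊₁²)/dₖ, aₖ₊₁ = ⌊(a₀+mₖ₊₁)/dₖ₊₁⌋:
  k=1: m=30, d=57, a=1
  k=2: m=27, d=4, a=14
  k=3: m=29, d=29, a=2
  k=4: m=29, d=4, a=14
  k=5: m=27, d=57, a=1
  k=6: m=30, d=1, a=60
d=1 and a=2a₀=60 at k=6, so the next step gives (m, d) = (30, 57) again — its k=1 value — and the period has length 6.

[30; 1, 14, 2, 14, 1, 60]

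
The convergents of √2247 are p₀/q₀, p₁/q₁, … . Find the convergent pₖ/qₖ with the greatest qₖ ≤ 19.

237/5

√2247 = [47; 2, 2, 15, 2, 2, 94, …] (period length 6).
Convergents:
  p_0/q_0 = 47/1
  p_1/q_1 = 95/2
  p_2/q_2 = 237/5
  p_3/q_3 = 3650/77
q_2 = 5 ≤ 19 < 77 = q_3, so the answer is 237/5.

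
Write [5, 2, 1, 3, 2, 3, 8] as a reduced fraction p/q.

Fold from the inside: start with 8/1.
  3 + 1/8 = 25/8
  2 + 8/25 = 58/25
  3 + 25/58 = 199/58
  1 + 58/199 = 257/199
  2 + 199/257 = 713/257
  5 + 257/713 = 3822/713

3822/713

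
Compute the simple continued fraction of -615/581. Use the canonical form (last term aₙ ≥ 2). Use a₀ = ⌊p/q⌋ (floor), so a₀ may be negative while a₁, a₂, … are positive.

[-2; 1, 16, 11, 3]

-615 = -2·581 + 547
581 = 1·547 + 34
547 = 16·34 + 3
34 = 11·3 + 1
3 = 3·1 + 0  (stop)
So -615/581 = [-2; 1, 16, 11, 3].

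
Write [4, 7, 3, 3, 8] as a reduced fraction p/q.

Using pₖ = aₖpₖ₋₁ + pₖ₋₂ and qₖ = aₖqₖ₋₁ + qₖ₋₂:
  k=0: a=4, p=4, q=1
  k=1: a=7, p=29, q=7
  k=2: a=3, p=91, q=22
  k=3: a=3, p=302, q=73
  k=4: a=8, p=2507, q=606

2507/606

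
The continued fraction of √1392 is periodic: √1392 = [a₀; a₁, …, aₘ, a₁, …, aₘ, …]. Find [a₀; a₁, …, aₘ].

a₀ = ⌊√1392⌋ = 37.
With m₀=0, d₀=1 and mₖ₊₁ = dₖaₖ − mₖ, dₖ₊₁ = (n − mₖ₊₁²)/dₖ, aₖ₊₁ = ⌊(a₀+mₖ₊₁)/dₖ₊₁⌋:
  k=1: m=37, d=23, a=3
  k=2: m=32, d=16, a=4
  k=3: m=32, d=23, a=3
  k=4: m=37, d=1, a=74
d=1 and a=2a₀=74 at k=4, so the next step gives (m, d) = (37, 23) again — its k=1 value — and the period has length 4.

[37; 3, 4, 3, 74]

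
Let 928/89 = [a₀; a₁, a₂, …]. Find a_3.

1

928 = 10·89 + 38   →  a_0 = 10
89 = 2·38 + 13   →  a_1 = 2
38 = 2·13 + 12   →  a_2 = 2
13 = 1·12 + 1   →  a_3 = 1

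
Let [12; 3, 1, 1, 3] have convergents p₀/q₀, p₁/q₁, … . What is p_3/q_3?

Using pₖ = aₖpₖ₋₁ + pₖ₋₂, qₖ = aₖqₖ₋₁ + qₖ₋₂ (with p₋₁=1, p₋₂=0, q₋₁=0, q₋₂=1):
  k=0: a=12, p=12, q=1
  k=1: a=3, p=37, q=3
  k=2: a=1, p=49, q=4
  k=3: a=1, p=86, q=7

86/7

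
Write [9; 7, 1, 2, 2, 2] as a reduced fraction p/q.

Fold from the inside: start with 2/1.
  2 + 1/2 = 5/2
  2 + 2/5 = 12/5
  1 + 5/12 = 17/12
  7 + 12/17 = 131/17
  9 + 17/131 = 1196/131

1196/131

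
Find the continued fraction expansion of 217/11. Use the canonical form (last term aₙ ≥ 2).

217 = 19×11 + 8
11 = 1×8 + 3
8 = 2×3 + 2
3 = 1×2 + 1
2 = 2×1 + 0  (stop)
So 217/11 = [19; 1, 2, 1, 2].

[19; 1, 2, 1, 2]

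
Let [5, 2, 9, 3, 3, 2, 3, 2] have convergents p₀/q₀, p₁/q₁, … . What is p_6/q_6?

Using pₖ = aₖpₖ₋₁ + pₖ₋₂, qₖ = aₖqₖ₋₁ + qₖ₋₂ (with p₋₁=1, p₋₂=0, q₋₁=0, q₋₂=1):
  k=0: a=5, p=5, q=1
  k=1: a=2, p=11, q=2
  k=2: a=9, p=104, q=19
  k=3: a=3, p=323, q=59
  k=4: a=3, p=1073, q=196
  k=5: a=2, p=2469, q=451
  k=6: a=3, p=8480, q=1549

8480/1549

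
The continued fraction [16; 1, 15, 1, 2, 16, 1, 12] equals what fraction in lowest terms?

190084/11221

Using pₖ = aₖpₖ₋₁ + pₖ₋₂ and qₖ = aₖqₖ₋₁ + qₖ₋₂:
  k=0: a=16, p=16, q=1
  k=1: a=1, p=17, q=1
  k=2: a=15, p=271, q=16
  k=3: a=1, p=288, q=17
  k=4: a=2, p=847, q=50
  k=5: a=16, p=13840, q=817
  k=6: a=1, p=14687, q=867
  k=7: a=12, p=190084, q=11221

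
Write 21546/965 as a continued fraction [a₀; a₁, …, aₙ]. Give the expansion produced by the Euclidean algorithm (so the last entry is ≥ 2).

[22; 3, 18, 1, 1, 2, 3]

21546 = 22×965 + 316
965 = 3×316 + 17
316 = 18×17 + 10
17 = 1×10 + 7
10 = 1×7 + 3
7 = 2×3 + 1
3 = 3×1 + 0  (stop)
So 21546/965 = [22; 3, 18, 1, 1, 2, 3].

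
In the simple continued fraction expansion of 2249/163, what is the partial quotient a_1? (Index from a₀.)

2249 = 13·163 + 130   →  a_0 = 13
163 = 1·130 + 33   →  a_1 = 1

1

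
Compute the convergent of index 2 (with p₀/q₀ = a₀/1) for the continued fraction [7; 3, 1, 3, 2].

29/4

Using pₖ = aₖpₖ₋₁ + pₖ₋₂, qₖ = aₖqₖ₋₁ + qₖ₋₂ (with p₋₁=1, p₋₂=0, q₋₁=0, q₋₂=1):
  k=0: a=7, p=7, q=1
  k=1: a=3, p=22, q=3
  k=2: a=1, p=29, q=4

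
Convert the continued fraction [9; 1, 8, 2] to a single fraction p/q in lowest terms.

Using pₖ = aₖpₖ₋₁ + pₖ₋₂ and qₖ = aₖqₖ₋₁ + qₖ₋₂:
  k=0: a=9, p=9, q=1
  k=1: a=1, p=10, q=1
  k=2: a=8, p=89, q=9
  k=3: a=2, p=188, q=19

188/19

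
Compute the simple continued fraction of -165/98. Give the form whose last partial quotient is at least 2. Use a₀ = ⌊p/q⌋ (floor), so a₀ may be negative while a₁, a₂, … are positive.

[-2; 3, 6, 5]

-165 = -2*98 + 31
98 = 3*31 + 5
31 = 6*5 + 1
5 = 5*1 + 0  (stop)
So -165/98 = [-2; 3, 6, 5].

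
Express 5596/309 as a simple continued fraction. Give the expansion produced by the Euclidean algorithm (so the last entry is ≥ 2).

5596 = 18×309 + 34
309 = 9×34 + 3
34 = 11×3 + 1
3 = 3×1 + 0  (stop)
So 5596/309 = [18; 9, 11, 3].

[18; 9, 11, 3]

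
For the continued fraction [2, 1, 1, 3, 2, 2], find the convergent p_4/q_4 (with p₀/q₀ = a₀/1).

Using pₖ = aₖpₖ₋₁ + pₖ₋₂, qₖ = aₖqₖ₋₁ + qₖ₋₂ (with p₋₁=1, p₋₂=0, q₋₁=0, q₋₂=1):
  k=0: a=2, p=2, q=1
  k=1: a=1, p=3, q=1
  k=2: a=1, p=5, q=2
  k=3: a=3, p=18, q=7
  k=4: a=2, p=41, q=16

41/16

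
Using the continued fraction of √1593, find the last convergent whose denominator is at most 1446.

√1593 = [39; 1, 10, 2, 2, 2, 10, 1, 78, …] (period length 8).
Convergents:
  p_0/q_0 = 39/1
  p_1/q_1 = 40/1
  p_2/q_2 = 439/11
  p_3/q_3 = 918/23
  p_4/q_4 = 2275/57
  p_5/q_5 = 5468/137
  p_6/q_6 = 56955/1427
  p_7/q_7 = 62423/1564
q_6 = 1427 ≤ 1446 < 1564 = q_7, so the answer is 56955/1427.

56955/1427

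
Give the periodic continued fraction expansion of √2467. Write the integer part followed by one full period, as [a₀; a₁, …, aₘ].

[49; 1, 2, 49, 2, 1, 98]

a₀ = ⌊√2467⌋ = 49.
With m₀=0, d₀=1 and mₖ₊₁ = dₖaₖ − mₖ, dₖ₊₁ = (n − mₖ₊₁²)/dₖ, aₖ₊₁ = ⌊(a₀+mₖ₊₁)/dₖ₊₁⌋:
  k=1: m=49, d=66, a=1
  k=2: m=17, d=33, a=2
  k=3: m=49, d=2, a=49
  k=4: m=49, d=33, a=2
  k=5: m=17, d=66, a=1
  k=6: m=49, d=1, a=98
d=1 and a=2a₀=98 at k=6, so the next step gives (m, d) = (49, 66) again — its k=1 value — and the period has length 6.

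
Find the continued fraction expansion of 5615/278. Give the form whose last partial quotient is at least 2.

5615 = 20×278 + 55
278 = 5×55 + 3
55 = 18×3 + 1
3 = 3×1 + 0  (stop)
So 5615/278 = [20; 5, 18, 3].

[20; 5, 18, 3]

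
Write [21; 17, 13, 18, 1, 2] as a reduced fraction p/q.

262874/12483

Using pₖ = aₖpₖ₋₁ + pₖ₋₂ and qₖ = aₖqₖ₋₁ + qₖ₋₂:
  k=0: a=21, p=21, q=1
  k=1: a=17, p=358, q=17
  k=2: a=13, p=4675, q=222
  k=3: a=18, p=84508, q=4013
  k=4: a=1, p=89183, q=4235
  k=5: a=2, p=262874, q=12483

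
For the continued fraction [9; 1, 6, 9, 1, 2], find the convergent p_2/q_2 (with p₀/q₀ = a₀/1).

69/7

Using pₖ = aₖpₖ₋₁ + pₖ₋₂, qₖ = aₖqₖ₋₁ + qₖ₋₂ (with p₋₁=1, p₋₂=0, q₋₁=0, q₋₂=1):
  k=0: a=9, p=9, q=1
  k=1: a=1, p=10, q=1
  k=2: a=6, p=69, q=7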